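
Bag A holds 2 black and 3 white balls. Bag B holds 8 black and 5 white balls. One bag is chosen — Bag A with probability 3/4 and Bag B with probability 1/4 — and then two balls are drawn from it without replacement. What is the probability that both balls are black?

257/1560

From Bag A: P(both black) = (2/5)(1/4) = 1/10.
From Bag B: P(both black) = (8/13)(7/12) = 14/39.
Total probability = (3/4)(1/10) + (1/4)(14/39) = 257/1560.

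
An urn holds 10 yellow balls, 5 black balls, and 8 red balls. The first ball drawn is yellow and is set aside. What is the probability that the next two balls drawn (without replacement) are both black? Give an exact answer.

With the first ball removed, 5 black remain out of 22.
P = 5/22 × 4/21 = 20/462 = 10/231.

10/231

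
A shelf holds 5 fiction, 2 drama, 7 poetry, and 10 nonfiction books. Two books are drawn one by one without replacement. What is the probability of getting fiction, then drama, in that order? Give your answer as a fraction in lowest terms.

Each draw changes the counts, so multiply the conditional probabilities along the sequence:
P = 5/24 × 2/23 = 10/552 = 5/276.

5/276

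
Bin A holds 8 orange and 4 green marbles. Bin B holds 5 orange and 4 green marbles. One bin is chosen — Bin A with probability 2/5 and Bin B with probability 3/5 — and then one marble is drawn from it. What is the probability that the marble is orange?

From Bin A: P(orange) = 8/12.
From Bin B: P(orange) = 5/9.
Total probability = (2/5)(8/12) + (3/5)(5/9) = 3/5.

3/5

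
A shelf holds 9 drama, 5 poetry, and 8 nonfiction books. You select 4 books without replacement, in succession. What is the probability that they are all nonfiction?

2/209

P(every draw is nonfiction) = 8/22 × 7/21 × 6/20 × 5/19 = 1680/175560 = 2/209.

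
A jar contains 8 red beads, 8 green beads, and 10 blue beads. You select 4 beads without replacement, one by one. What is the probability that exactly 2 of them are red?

2142/7475

One ordering (red drawn first) has probability 8/26 × 7/25 × 18/24 × 17/23 = 17136/358800 = 357/7475.
There are C(4,2) = 6 such orderings, each equally likely, so P = 6 × 357/7475 = 2142/7475.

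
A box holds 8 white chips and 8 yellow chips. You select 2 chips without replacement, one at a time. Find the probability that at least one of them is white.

23/30

P(no white) = 8/16 × 7/15 = 56/240 = 7/30.
P(at least one) = 1 − 7/30 = 23/30.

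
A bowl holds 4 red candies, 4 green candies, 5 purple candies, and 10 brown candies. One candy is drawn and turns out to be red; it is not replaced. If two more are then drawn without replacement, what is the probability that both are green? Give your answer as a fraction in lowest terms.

After the first draw, 4 of the remaining 22 candies are green.
P = 4/22 × 3/21 = 12/462 = 2/77.

2/77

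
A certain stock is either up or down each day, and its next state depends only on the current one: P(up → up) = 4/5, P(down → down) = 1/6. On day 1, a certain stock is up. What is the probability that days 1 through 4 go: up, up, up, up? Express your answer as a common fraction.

64/125

Day 1 is given. For each transition, use the conditional probability from the current state:
P(up | up) = 4/5; P(up | up) = 4/5; P(up | up) = 4/5.
P = 4/5 × 4/5 × 4/5 = 64/125.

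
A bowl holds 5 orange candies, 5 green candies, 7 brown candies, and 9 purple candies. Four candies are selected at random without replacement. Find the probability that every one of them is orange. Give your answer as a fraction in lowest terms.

1/2990

P = 5/26 × 4/25 × 3/24 × 2/23 = 120/358800 = 1/2990.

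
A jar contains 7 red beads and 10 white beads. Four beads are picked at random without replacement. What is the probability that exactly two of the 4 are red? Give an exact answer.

One ordering (red drawn first) has probability 7/17 × 6/16 × 10/15 × 9/14 = 3780/57120 = 9/136.
There are C(4,2) = 6 such orderings, each equally likely, so P = 6 × 9/136 = 27/68.

27/68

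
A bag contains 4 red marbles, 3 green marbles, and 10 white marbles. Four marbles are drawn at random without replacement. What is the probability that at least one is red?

333/476

P(no red) = 13/17 × 12/16 × 11/15 × 10/14 = 17160/57120 = 143/476.
P(at least one) = 1 − 143/476 = 333/476.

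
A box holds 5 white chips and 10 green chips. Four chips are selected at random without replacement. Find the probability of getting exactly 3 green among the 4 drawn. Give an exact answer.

One ordering (green drawn first) has probability 10/15 × 9/14 × 8/13 × 5/12 = 3600/32760 = 10/91.
There are C(4,3) = 4 such orderings, each equally likely, so P = 4 × 10/91 = 40/91.

40/91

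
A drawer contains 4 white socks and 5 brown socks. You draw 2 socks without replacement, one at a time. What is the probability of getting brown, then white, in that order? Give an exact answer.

5/18

Chain rule:
P = 5/9 × 4/8 = 20/72 = 5/18.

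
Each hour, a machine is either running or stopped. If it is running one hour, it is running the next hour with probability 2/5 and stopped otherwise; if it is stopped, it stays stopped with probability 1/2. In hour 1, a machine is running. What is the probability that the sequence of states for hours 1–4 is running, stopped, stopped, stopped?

3/20

Hour 1 is given. For each transition, use the conditional probability from the current state:
P(stopped | running) = 3/5; P(stopped | stopped) = 1/2; P(stopped | stopped) = 1/2.
P = 3/5 × 1/2 × 1/2 = 3/20.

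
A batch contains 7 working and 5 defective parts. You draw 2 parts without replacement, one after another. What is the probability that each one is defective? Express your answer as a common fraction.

P(every draw is defective) = 5/12 × 4/11 = 20/132 = 5/33.

5/33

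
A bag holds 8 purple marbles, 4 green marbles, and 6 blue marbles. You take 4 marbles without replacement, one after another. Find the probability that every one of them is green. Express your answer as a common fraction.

1/3060

P = 4/18 × 3/17 × 2/16 × 1/15 = 24/73440 = 1/3060.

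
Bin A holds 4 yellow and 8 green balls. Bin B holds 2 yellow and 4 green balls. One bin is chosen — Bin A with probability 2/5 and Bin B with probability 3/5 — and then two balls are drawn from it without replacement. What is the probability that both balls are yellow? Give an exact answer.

From Bin A: P(both yellow) = (4/12)(3/11) = 1/11.
From Bin B: P(both yellow) = (2/6)(1/5) = 1/15.
Total probability = (2/5)(1/11) + (3/5)(1/15) = 21/275.

21/275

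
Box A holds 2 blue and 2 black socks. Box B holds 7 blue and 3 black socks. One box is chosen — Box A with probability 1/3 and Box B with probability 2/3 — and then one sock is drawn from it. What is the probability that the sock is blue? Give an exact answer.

19/30

From Box A: P(blue) = 2/4.
From Box B: P(blue) = 7/10.
Total probability = (1/3)(2/4) + (2/3)(7/10) = 19/30.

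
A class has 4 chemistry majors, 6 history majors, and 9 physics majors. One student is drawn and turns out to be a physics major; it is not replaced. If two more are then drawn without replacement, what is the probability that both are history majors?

5/51

With the first student removed, 6 history majors remain out of 18.
P = 6/18 × 5/17 = 30/306 = 5/51.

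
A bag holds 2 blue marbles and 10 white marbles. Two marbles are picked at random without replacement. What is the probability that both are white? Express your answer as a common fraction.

P(every draw is white) = 10/12 × 9/11 = 90/132 = 15/22.

15/22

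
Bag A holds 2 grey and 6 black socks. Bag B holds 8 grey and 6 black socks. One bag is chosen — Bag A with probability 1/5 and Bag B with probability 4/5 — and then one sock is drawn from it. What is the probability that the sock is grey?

71/140

From Bag A: P(grey) = 2/8.
From Bag B: P(grey) = 8/14.
Total probability = (1/5)(2/8) + (4/5)(8/14) = 71/140.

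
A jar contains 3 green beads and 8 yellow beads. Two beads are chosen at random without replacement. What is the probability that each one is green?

3/55

P(all green) = 3/11 × 2/10 = 6/110 = 3/55.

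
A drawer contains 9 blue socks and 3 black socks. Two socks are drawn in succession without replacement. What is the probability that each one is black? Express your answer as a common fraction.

P(all black) = 3/12 × 2/11 = 6/132 = 1/22.

1/22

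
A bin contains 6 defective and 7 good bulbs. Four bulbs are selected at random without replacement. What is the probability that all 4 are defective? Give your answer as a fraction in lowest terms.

P = 6/13 × 5/12 × 4/11 × 3/10 = 360/17160 = 3/143.

3/143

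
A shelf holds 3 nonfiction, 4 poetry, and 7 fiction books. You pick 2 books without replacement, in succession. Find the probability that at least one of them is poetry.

46/91

P(no poetry) = 10/14 × 9/13 = 90/182 = 45/91.
P(at least one) = 1 − 45/91 = 46/91.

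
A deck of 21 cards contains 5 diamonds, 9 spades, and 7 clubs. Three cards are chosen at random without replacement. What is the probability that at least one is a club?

P(no clubs) = 14/21 × 13/20 × 12/19 = 2184/7980 = 26/95.
P(at least one) = 1 − 26/95 = 69/95.

69/95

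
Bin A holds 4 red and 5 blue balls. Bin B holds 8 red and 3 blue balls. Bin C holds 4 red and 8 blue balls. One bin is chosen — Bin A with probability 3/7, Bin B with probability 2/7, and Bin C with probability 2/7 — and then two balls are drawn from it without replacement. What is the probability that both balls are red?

17/70

From Bin A: P(both red) = (4/9)(3/8) = 1/6.
From Bin B: P(both red) = (8/11)(7/10) = 28/55.
From Bin C: P(both red) = (4/12)(3/11) = 1/11.
Total probability = (3/7)(1/6) + (2/7)(28/55) + (2/7)(1/11) = 17/70.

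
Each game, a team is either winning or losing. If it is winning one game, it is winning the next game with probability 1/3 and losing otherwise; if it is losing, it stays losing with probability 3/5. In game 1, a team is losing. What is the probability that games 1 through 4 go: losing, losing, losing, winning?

18/125

Game 1 is given. For each transition, use the conditional probability from the current state:
P(losing | losing) = 3/5; P(losing | losing) = 3/5; P(winning | losing) = 2/5.
P = 3/5 × 3/5 × 2/5 = 18/125.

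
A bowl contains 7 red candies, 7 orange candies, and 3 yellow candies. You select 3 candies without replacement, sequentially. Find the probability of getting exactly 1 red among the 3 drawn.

63/136

One ordering (red drawn first) has probability 7/17 × 10/16 × 9/15 = 630/4080 = 21/136.
There are C(3,1) = 3 such orderings, each equally likely, so P = 3 × 21/136 = 63/136.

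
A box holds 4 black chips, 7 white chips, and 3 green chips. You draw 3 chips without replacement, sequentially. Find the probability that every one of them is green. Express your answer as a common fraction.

P(every draw is green) = 3/14 × 2/13 × 1/12 = 6/2184 = 1/364.

1/364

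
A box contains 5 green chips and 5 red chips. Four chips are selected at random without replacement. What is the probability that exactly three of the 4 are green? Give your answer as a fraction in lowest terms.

One ordering (green drawn first) has probability 5/10 × 4/9 × 3/8 × 5/7 = 300/5040 = 5/84.
There are C(4,3) = 4 such orderings, each equally likely, so P = 4 × 5/84 = 5/21.

5/21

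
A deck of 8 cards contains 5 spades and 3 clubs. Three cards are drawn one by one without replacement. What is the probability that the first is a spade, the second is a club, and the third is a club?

5/56

Chain rule:
P = 5/8 × 3/7 × 2/6 = 30/336 = 5/56.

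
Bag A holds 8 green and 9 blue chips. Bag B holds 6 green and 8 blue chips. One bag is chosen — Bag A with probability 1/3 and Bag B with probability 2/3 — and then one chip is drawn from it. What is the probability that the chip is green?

158/357

From Bag A: P(green) = 8/17.
From Bag B: P(green) = 6/14.
Total probability = (1/3)(8/17) + (2/3)(6/14) = 158/357.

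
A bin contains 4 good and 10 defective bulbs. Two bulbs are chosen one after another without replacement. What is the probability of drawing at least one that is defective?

P(no defective) = 4/14 × 3/13 = 12/182 = 6/91.
P(at least one) = 1 − 6/91 = 85/91.

85/91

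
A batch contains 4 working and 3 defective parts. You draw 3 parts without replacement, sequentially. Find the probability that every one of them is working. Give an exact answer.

4/35

P(every draw is working) = 4/7 × 3/6 × 2/5 = 24/210 = 4/35.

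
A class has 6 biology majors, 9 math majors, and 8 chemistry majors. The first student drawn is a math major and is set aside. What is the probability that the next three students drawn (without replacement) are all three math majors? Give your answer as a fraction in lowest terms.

After the first draw, 8 of the remaining 22 students are math majors.
P = 8/22 × 7/21 × 6/20 = 336/9240 = 2/55.

2/55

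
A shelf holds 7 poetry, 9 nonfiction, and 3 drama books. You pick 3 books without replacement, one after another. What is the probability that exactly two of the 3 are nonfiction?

120/323

One ordering (nonfiction drawn first) has probability 9/19 × 8/18 × 10/17 = 720/5814 = 40/323.
There are C(3,2) = 3 such orderings, each equally likely, so P = 3 × 40/323 = 120/323.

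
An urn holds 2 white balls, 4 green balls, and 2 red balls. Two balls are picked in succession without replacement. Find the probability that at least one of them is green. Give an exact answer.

P(no green) = 4/8 × 3/7 = 12/56 = 3/14.
P(at least one) = 1 − 3/14 = 11/14.

11/14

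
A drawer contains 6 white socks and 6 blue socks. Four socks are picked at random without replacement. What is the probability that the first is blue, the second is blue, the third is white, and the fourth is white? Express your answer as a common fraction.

Chain rule:
P = 6/12 × 5/11 × 6/10 × 5/9 = 900/11880 = 5/66.

5/66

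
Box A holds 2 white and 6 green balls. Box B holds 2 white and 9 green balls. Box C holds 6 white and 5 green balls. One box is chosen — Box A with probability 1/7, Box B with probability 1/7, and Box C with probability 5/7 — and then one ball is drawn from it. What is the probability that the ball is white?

From Box A: P(white) = 2/8.
From Box B: P(white) = 2/11.
From Box C: P(white) = 6/11.
Total probability = (1/7)(2/8) + (1/7)(2/11) + (5/7)(6/11) = 139/308.

139/308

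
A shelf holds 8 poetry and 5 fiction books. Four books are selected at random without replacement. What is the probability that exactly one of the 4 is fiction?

One ordering (fiction drawn first) has probability 5/13 × 8/12 × 7/11 × 6/10 = 1680/17160 = 14/143.
There are C(4,1) = 4 such orderings, each equally likely, so P = 4 × 14/143 = 56/143.

56/143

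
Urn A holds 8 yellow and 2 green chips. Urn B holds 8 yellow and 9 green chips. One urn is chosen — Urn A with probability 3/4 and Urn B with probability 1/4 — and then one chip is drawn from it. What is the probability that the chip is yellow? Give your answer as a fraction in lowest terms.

61/85

From Urn A: P(yellow) = 8/10.
From Urn B: P(yellow) = 8/17.
Total probability = (3/4)(8/10) + (1/4)(8/17) = 61/85.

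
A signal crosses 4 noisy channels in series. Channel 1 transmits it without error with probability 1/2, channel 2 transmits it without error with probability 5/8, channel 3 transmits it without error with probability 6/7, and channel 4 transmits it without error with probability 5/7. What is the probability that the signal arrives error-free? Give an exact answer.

Multiplying along the chain,
P = 1/2 × 5/8 × 6/7 × 5/7 = 150/784 = 75/392.

75/392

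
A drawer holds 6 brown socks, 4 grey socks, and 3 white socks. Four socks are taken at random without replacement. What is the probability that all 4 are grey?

P(all grey) = 4/13 × 3/12 × 2/11 × 1/10 = 24/17160 = 1/715.

1/715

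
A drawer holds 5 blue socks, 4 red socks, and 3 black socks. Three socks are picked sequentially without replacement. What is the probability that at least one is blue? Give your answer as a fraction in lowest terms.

P(no blue) = 7/12 × 6/11 × 5/10 = 210/1320 = 7/44.
P(at least one) = 1 − 7/44 = 37/44.

37/44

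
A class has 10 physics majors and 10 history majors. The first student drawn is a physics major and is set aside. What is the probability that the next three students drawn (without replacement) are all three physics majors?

With the first student removed, 9 physics majors remain out of 19.
P = 9/19 × 8/18 × 7/17 = 504/5814 = 28/323.

28/323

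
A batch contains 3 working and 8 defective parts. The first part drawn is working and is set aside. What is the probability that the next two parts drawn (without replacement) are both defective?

28/45

With the first part removed, 8 defective remain out of 10.
P = 8/10 × 7/9 = 56/90 = 28/45.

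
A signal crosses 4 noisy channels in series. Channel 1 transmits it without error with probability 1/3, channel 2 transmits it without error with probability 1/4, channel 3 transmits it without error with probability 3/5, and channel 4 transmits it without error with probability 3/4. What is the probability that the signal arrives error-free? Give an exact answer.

The events are sequential, so multiply the conditional probabilities:
P = 1/3 × 1/4 × 3/5 × 3/4 = 9/240 = 3/80.

3/80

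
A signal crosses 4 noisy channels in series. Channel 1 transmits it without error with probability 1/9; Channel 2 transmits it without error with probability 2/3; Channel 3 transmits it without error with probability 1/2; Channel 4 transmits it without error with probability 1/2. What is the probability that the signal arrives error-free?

1/54

Each stage is reached only if all earlier stages succeed, so
P = 1/9 × 2/3 × 1/2 × 1/2 = 2/108 = 1/54.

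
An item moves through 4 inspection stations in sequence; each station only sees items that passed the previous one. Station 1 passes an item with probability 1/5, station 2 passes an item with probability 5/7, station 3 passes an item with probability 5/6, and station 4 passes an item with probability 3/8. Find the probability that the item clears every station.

5/112

The events are sequential, so multiply the conditional probabilities:
P = 1/5 × 5/7 × 5/6 × 3/8 = 75/1680 = 5/112.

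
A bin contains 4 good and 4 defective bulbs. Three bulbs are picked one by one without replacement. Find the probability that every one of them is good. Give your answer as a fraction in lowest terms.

P(all good) = 4/8 × 3/7 × 2/6 = 24/336 = 1/14.

1/14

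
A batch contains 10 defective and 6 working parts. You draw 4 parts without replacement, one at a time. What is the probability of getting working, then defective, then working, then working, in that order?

5/182

Multiply the probability of each draw given the previous ones:
P = 6/16 × 10/15 × 5/14 × 4/13 = 1200/43680 = 5/182.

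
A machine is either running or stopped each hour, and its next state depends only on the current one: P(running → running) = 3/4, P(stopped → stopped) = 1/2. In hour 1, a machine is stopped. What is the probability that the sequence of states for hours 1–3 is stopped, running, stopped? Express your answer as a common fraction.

1/8

Hour 1 is given. For each transition, use the conditional probability from the current state:
P(running | stopped) = 1/2; P(stopped | running) = 1/4.
P = 1/2 × 1/4 = 1/8.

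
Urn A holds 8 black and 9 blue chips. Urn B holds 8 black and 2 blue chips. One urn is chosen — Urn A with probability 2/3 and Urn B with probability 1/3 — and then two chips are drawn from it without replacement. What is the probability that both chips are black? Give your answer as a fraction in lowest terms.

791/2295

From Urn A: P(both black) = (8/17)(7/16) = 7/34.
From Urn B: P(both black) = (8/10)(7/9) = 28/45.
Total probability = (2/3)(7/34) + (1/3)(28/45) = 791/2295.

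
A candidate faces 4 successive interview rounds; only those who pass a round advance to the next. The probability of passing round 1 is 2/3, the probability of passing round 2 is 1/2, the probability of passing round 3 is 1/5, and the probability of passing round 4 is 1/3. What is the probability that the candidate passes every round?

Multiplying along the chain,
P = 2/3 × 1/2 × 1/5 × 1/3 = 2/90 = 1/45.

1/45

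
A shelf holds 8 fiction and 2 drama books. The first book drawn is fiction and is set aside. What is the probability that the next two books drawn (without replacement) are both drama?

After the first draw, 2 of the remaining 9 books are drama.
P = 2/9 × 1/8 = 2/72 = 1/36.

1/36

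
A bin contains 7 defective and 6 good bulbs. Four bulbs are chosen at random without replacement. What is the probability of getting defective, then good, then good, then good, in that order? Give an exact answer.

Multiply the probability of each draw given the previous ones:
P = 7/13 × 6/12 × 5/11 × 4/10 = 840/17160 = 7/143.

7/143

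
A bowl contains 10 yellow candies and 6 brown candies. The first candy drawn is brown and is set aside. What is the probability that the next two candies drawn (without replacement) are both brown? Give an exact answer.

2/21

With the first candy removed, 5 brown remain out of 15.
P = 5/15 × 4/14 = 20/210 = 2/21.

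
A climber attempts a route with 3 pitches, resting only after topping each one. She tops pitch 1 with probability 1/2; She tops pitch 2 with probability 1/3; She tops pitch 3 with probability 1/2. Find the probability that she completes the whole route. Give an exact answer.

1/12

The events are sequential, so multiply the conditional probabilities:
P = 1/2 × 1/3 × 1/2 = 1/12.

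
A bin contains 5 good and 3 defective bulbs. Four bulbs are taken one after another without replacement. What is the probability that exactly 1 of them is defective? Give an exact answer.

One ordering (defective drawn first) has probability 3/8 × 5/7 × 4/6 × 3/5 = 180/1680 = 3/28.
There are C(4,1) = 4 such orderings, each equally likely, so P = 4 × 3/28 = 3/7.

3/7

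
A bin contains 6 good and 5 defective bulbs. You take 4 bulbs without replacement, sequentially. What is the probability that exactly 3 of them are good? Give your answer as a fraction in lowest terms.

10/33

One ordering (good drawn first) has probability 6/11 × 5/10 × 4/9 × 5/8 = 600/7920 = 5/66.
There are C(4,3) = 4 such orderings, each equally likely, so P = 4 × 5/66 = 10/33.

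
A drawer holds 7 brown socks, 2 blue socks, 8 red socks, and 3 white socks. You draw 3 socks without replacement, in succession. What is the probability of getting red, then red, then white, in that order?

7/285

Multiply the probability of each draw given the previous ones:
P = 8/20 × 7/19 × 3/18 = 168/6840 = 7/285.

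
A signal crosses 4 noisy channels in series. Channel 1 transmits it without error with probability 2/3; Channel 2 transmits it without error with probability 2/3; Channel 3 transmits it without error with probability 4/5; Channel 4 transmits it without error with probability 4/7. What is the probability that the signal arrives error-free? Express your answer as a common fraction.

The events are sequential, so multiply the conditional probabilities:
P = 2/3 × 2/3 × 4/5 × 4/7 = 64/315.

64/315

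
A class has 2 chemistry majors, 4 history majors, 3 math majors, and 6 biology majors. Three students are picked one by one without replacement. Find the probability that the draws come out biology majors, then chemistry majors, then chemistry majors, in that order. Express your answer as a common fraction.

Chain rule:
P = 6/15 × 2/14 × 1/13 = 12/2730 = 2/455.

2/455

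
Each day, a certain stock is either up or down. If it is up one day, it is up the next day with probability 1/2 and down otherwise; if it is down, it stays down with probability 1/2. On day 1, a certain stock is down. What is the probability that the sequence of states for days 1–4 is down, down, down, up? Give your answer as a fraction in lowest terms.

1/8

Day 1 is given. For each transition, use the conditional probability from the current state:
P(down | down) = 1/2; P(down | down) = 1/2; P(up | down) = 1/2.
P = 1/2 × 1/2 × 1/2 = 1/8.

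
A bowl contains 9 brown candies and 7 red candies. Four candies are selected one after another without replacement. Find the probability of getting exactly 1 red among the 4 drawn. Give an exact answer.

21/65

One ordering (red drawn first) has probability 7/16 × 9/15 × 8/14 × 7/13 = 3528/43680 = 21/260.
There are C(4,1) = 4 such orderings, each equally likely, so P = 4 × 21/260 = 21/65.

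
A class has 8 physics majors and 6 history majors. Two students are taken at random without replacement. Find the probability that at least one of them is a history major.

P(no history majors) = 8/14 × 7/13 = 56/182 = 4/13.
P(at least one) = 1 − 4/13 = 9/13.

9/13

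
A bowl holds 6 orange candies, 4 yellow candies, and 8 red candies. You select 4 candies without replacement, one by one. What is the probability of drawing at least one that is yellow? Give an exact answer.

P(no yellow) = 14/18 × 13/17 × 12/16 × 11/15 = 24024/73440 = 1001/3060.
P(at least one) = 1 − 1001/3060 = 2059/3060.

2059/3060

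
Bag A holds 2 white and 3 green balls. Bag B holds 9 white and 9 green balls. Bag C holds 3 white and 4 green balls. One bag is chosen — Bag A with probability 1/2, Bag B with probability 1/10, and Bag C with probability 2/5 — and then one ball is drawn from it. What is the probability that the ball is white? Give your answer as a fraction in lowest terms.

From Bag A: P(white) = 2/5.
From Bag B: P(white) = 9/18.
From Bag C: P(white) = 3/7.
Total probability = (1/2)(2/5) + (1/10)(9/18) + (2/5)(3/7) = 59/140.

59/140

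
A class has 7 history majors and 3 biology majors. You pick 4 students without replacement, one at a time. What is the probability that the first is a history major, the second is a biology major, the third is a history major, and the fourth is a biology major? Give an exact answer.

Chain rule:
P = 7/10 × 3/9 × 6/8 × 2/7 = 252/5040 = 1/20.

1/20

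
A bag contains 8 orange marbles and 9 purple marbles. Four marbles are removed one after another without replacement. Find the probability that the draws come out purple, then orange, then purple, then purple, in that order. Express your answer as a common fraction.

Multiply the probability of each draw given the previous ones:
P = 9/17 × 8/16 × 8/15 × 7/14 = 4032/57120 = 6/85.

6/85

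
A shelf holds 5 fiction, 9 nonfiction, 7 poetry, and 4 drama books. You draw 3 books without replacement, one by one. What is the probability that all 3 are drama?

P(every draw is drama) = 4/25 × 3/24 × 2/23 = 24/13800 = 1/575.

1/575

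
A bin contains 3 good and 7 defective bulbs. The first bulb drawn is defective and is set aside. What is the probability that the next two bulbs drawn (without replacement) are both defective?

After the first draw, 6 of the remaining 9 bulbs are defective.
P = 6/9 × 5/8 = 30/72 = 5/12.

5/12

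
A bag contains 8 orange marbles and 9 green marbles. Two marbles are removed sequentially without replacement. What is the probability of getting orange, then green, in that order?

9/34

Multiply the probability of each draw given the previous ones:
P = 8/17 × 9/16 = 72/272 = 9/34.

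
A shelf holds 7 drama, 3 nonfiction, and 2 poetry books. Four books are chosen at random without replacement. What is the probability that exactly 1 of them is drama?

One ordering (drama drawn first) has probability 7/12 × 5/11 × 4/10 × 3/9 = 420/11880 = 7/198.
There are C(4,1) = 4 such orderings, each equally likely, so P = 4 × 7/198 = 14/99.

14/99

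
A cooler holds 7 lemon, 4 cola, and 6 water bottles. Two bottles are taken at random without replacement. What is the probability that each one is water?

P(every draw is water) = 6/17 × 5/16 = 30/272 = 15/136.

15/136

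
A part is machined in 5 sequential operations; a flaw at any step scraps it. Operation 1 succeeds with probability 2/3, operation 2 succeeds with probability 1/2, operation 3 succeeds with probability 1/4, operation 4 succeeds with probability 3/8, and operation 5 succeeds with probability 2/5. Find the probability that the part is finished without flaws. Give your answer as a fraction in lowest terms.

The events are sequential, so multiply the conditional probabilities:
P = 2/3 × 1/2 × 1/4 × 3/8 × 2/5 = 12/960 = 1/80.

1/80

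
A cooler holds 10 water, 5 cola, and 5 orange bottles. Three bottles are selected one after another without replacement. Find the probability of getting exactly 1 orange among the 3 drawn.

One ordering (orange drawn first) has probability 5/20 × 15/19 × 14/18 = 1050/6840 = 35/228.
There are C(3,1) = 3 such orderings, each equally likely, so P = 3 × 35/228 = 35/76.

35/76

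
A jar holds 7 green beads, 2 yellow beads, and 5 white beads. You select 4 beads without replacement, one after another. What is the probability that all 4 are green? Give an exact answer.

P(all green) = 7/14 × 6/13 × 5/12 × 4/11 = 840/24024 = 5/143.

5/143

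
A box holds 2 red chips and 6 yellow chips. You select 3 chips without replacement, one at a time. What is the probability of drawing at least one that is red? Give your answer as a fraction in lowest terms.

9/14

P(no red) = 6/8 × 5/7 × 4/6 = 120/336 = 5/14.
P(at least one) = 1 − 5/14 = 9/14.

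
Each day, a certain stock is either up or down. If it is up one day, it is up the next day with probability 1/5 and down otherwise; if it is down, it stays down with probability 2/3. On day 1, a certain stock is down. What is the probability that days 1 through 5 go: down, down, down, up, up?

4/135

Day 1 is given. For each transition, use the conditional probability from the current state:
P(down | down) = 2/3; P(down | down) = 2/3; P(up | down) = 1/3; P(up | up) = 1/5.
P = 2/3 × 2/3 × 1/3 × 1/5 = 4/135.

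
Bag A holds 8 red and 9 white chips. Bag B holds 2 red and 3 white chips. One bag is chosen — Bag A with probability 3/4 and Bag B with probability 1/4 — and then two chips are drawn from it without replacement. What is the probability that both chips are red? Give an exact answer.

From Bag A: P(both red) = (8/17)(7/16) = 7/34.
From Bag B: P(both red) = (2/5)(1/4) = 1/10.
Total probability = (3/4)(7/34) + (1/4)(1/10) = 61/340.

61/340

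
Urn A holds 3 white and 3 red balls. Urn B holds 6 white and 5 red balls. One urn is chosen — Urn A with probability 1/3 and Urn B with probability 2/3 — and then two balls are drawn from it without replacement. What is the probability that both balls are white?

From Urn A: P(both white) = (3/6)(2/5) = 1/5.
From Urn B: P(both white) = (6/11)(5/10) = 3/11.
Total probability = (1/3)(1/5) + (2/3)(3/11) = 41/165.

41/165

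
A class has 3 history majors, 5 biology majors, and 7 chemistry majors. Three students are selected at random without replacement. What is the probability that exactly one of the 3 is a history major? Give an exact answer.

One ordering (a history major drawn first) has probability 3/15 × 12/14 × 11/13 = 396/2730 = 66/455.
There are C(3,1) = 3 such orderings, each equally likely, so P = 3 × 66/455 = 198/455.

198/455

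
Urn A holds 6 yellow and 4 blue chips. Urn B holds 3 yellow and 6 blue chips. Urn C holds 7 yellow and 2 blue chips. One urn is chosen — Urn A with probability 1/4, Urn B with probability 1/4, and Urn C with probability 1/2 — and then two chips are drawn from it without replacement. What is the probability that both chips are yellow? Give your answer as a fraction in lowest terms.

19/48

From Urn A: P(both yellow) = (6/10)(5/9) = 1/3.
From Urn B: P(both yellow) = (3/9)(2/8) = 1/12.
From Urn C: P(both yellow) = (7/9)(6/8) = 7/12.
Total probability = (1/4)(1/3) + (1/4)(1/12) + (1/2)(7/12) = 19/48.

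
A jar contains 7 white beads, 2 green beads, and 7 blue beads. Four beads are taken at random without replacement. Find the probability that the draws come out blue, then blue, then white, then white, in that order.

21/520

Chain rule:
P = 7/16 × 6/15 × 7/14 × 6/13 = 1764/43680 = 21/520.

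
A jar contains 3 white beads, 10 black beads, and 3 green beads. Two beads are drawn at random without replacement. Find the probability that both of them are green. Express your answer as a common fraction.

1/40

P = 3/16 × 2/15 = 6/240 = 1/40.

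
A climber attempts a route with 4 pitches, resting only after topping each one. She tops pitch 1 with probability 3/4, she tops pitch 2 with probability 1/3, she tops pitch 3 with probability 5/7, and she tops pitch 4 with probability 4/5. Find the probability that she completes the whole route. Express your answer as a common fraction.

1/7

The events are sequential, so multiply the conditional probabilities:
P = 3/4 × 1/3 × 5/7 × 4/5 = 60/420 = 1/7.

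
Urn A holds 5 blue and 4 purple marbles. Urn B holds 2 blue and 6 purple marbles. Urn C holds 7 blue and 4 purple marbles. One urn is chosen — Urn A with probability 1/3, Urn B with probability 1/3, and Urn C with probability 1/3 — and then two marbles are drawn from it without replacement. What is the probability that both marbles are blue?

From Urn A: P(both blue) = (5/9)(4/8) = 5/18.
From Urn B: P(both blue) = (2/8)(1/7) = 1/28.
From Urn C: P(both blue) = (7/11)(6/10) = 21/55.
Total probability = (1/3)(5/18) + (1/3)(1/28) + (1/3)(21/55) = 9637/41580.

9637/41580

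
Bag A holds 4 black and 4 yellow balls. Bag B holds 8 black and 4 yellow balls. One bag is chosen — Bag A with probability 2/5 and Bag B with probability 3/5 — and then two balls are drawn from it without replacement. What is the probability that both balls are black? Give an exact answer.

131/385

From Bag A: P(both black) = (4/8)(3/7) = 3/14.
From Bag B: P(both black) = (8/12)(7/11) = 14/33.
Total probability = (2/5)(3/14) + (3/5)(14/33) = 131/385.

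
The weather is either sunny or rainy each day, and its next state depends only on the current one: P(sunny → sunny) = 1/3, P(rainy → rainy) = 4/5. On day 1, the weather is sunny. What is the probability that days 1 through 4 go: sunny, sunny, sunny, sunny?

Day 1 is given. For each transition, use the conditional probability from the current state:
P(sunny | sunny) = 1/3; P(sunny | sunny) = 1/3; P(sunny | sunny) = 1/3.
P = 1/3 × 1/3 × 1/3 = 1/27.

1/27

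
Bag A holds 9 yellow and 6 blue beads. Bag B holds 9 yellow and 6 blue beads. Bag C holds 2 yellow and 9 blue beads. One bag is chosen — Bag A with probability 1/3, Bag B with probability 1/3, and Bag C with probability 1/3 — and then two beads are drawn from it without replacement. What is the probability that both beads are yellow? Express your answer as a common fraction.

271/1155

From Bag A: P(both yellow) = (9/15)(8/14) = 12/35.
From Bag B: P(both yellow) = (9/15)(8/14) = 12/35.
From Bag C: P(both yellow) = (2/11)(1/10) = 1/55.
Total probability = (1/3)(12/35) + (1/3)(12/35) + (1/3)(1/55) = 271/1155.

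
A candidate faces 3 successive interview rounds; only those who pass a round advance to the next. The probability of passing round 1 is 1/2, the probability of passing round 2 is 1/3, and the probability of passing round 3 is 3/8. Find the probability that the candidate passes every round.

1/16

Each stage is reached only if all earlier stages succeed, so
P = 1/2 × 1/3 × 3/8 = 3/48 = 1/16.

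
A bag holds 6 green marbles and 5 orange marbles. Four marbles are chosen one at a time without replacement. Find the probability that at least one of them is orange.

21/22

P(no orange) = 6/11 × 5/10 × 4/9 × 3/8 = 360/7920 = 1/22.
P(at least one) = 1 − 1/22 = 21/22.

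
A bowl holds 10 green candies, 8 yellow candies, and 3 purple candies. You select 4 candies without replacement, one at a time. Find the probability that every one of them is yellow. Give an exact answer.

2/171

P(all yellow) = 8/21 × 7/20 × 6/19 × 5/18 = 1680/143640 = 2/171.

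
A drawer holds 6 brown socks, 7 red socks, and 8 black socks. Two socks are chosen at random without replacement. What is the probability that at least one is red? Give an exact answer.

17/30

P(no red) = 14/21 × 13/20 = 182/420 = 13/30.
P(at least one) = 1 − 13/30 = 17/30.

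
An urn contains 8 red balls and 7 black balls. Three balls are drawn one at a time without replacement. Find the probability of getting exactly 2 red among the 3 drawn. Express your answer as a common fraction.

One ordering (red drawn first) has probability 8/15 × 7/14 × 7/13 = 392/2730 = 28/195.
There are C(3,2) = 3 such orderings, each equally likely, so P = 3 × 28/195 = 28/65.

28/65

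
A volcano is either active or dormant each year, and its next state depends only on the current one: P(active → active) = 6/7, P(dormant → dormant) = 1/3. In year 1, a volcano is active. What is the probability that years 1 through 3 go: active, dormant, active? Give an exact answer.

2/21

Year 1 is given. For each transition, use the conditional probability from the current state:
P(dormant | active) = 1/7; P(active | dormant) = 2/3.
P = 1/7 × 2/3 = 2/21.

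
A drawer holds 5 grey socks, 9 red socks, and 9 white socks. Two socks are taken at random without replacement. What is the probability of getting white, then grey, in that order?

Multiply the probability of each draw given the previous ones:
P = 9/23 × 5/22 = 45/506.

45/506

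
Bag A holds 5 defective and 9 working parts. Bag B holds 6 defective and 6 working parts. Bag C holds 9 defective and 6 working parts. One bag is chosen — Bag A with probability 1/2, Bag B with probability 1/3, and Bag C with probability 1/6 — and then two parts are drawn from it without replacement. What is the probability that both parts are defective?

5641/30030

From Bag A: P(both defective) = (5/14)(4/13) = 10/91.
From Bag B: P(both defective) = (6/12)(5/11) = 5/22.
From Bag C: P(both defective) = (9/15)(8/14) = 12/35.
Total probability = (1/2)(10/91) + (1/3)(5/22) + (1/6)(12/35) = 5641/30030.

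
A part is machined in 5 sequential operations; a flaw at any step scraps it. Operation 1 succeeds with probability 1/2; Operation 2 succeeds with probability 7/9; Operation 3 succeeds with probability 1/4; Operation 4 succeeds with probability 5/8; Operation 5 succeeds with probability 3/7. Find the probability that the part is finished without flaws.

Each stage is reached only if all earlier stages succeed, so
P = 1/2 × 7/9 × 1/4 × 5/8 × 3/7 = 105/4032 = 5/192.

5/192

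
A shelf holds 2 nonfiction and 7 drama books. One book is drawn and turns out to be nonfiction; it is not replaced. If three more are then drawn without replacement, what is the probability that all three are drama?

5/8

With the first book removed, 7 drama remain out of 8.
P = 7/8 × 6/7 × 5/6 = 210/336 = 5/8.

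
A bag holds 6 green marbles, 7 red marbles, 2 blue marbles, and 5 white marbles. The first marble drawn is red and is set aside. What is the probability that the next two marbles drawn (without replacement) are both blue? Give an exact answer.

With the first marble removed, 2 blue remain out of 19.
P = 2/19 × 1/18 = 2/342 = 1/171.

1/171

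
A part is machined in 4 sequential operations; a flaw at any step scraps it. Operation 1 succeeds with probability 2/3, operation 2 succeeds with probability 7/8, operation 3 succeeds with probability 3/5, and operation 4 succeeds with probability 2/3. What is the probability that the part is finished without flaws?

Multiplying along the chain,
P = 2/3 × 7/8 × 3/5 × 2/3 = 84/360 = 7/30.

7/30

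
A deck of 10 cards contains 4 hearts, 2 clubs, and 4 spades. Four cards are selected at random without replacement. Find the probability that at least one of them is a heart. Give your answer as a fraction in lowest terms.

13/14

P(no hearts) = 6/10 × 5/9 × 4/8 × 3/7 = 360/5040 = 1/14.
P(at least one) = 1 − 1/14 = 13/14.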